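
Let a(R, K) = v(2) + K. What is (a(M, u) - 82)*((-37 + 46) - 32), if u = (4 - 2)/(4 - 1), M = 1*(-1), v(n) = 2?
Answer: 5474/3 ≈ 1824.7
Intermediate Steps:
M = -1
u = ⅔ (u = 2/3 = 2*(⅓) = ⅔ ≈ 0.66667)
a(R, K) = 2 + K
(a(M, u) - 82)*((-37 + 46) - 32) = ((2 + ⅔) - 82)*((-37 + 46) - 32) = (8/3 - 82)*(9 - 32) = -238/3*(-23) = 5474/3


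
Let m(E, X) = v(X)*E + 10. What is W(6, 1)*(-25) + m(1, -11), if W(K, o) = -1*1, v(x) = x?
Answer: 24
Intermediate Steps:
W(K, o) = -1
m(E, X) = 10 + E*X (m(E, X) = X*E + 10 = E*X + 10 = 10 + E*X)
W(6, 1)*(-25) + m(1, -11) = -1*(-25) + (10 + 1*(-11)) = 25 + (10 - 11) = 25 - 1 = 24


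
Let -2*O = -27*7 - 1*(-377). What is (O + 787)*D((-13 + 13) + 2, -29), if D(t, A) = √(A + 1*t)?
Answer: 2079*I*√3 ≈ 3600.9*I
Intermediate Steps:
D(t, A) = √(A + t)
O = -94 (O = -(-27*7 - 1*(-377))/2 = -(-189 + 377)/2 = -½*188 = -94)
(O + 787)*D((-13 + 13) + 2, -29) = (-94 + 787)*√(-29 + ((-13 + 13) + 2)) = 693*√(-29 + (0 + 2)) = 693*√(-29 + 2) = 693*√(-27) = 693*(3*I*√3) = 2079*I*√3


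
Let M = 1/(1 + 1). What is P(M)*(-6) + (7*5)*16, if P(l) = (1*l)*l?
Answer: 1117/2 ≈ 558.50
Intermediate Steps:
M = ½ (M = 1/2 = ½ ≈ 0.50000)
P(l) = l² (P(l) = l*l = l²)
P(M)*(-6) + (7*5)*16 = (½)²*(-6) + (7*5)*16 = (¼)*(-6) + 35*16 = -3/2 + 560 = 1117/2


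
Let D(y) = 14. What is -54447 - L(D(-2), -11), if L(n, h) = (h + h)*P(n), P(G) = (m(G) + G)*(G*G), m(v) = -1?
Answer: 1609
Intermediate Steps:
P(G) = G²*(-1 + G) (P(G) = (-1 + G)*(G*G) = (-1 + G)*G² = G²*(-1 + G))
L(n, h) = 2*h*n²*(-1 + n) (L(n, h) = (h + h)*(n²*(-1 + n)) = (2*h)*(n²*(-1 + n)) = 2*h*n²*(-1 + n))
-54447 - L(D(-2), -11) = -54447 - 2*(-11)*14²*(-1 + 14) = -54447 - 2*(-11)*196*13 = -54447 - 1*(-56056) = -54447 + 56056 = 1609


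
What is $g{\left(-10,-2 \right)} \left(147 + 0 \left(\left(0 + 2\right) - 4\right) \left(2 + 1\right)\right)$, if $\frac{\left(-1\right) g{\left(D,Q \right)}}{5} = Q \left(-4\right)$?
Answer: $-5880$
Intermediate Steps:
$g{\left(D,Q \right)} = 20 Q$ ($g{\left(D,Q \right)} = - 5 Q \left(-4\right) = - 5 \left(- 4 Q\right) = 20 Q$)
$g{\left(-10,-2 \right)} \left(147 + 0 \left(\left(0 + 2\right) - 4\right) \left(2 + 1\right)\right) = 20 \left(-2\right) \left(147 + 0 \left(\left(0 + 2\right) - 4\right) \left(2 + 1\right)\right) = - 40 \left(147 + 0 \left(2 - 4\right) 3\right) = - 40 \left(147 + 0 \left(\left(-2\right) 3\right)\right) = - 40 \left(147 + 0 \left(-6\right)\right) = - 40 \left(147 + 0\right) = \left(-40\right) 147 = -5880$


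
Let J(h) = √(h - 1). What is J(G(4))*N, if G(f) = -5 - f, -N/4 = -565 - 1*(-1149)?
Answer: -2336*I*√10 ≈ -7387.1*I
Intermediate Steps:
N = -2336 (N = -4*(-565 - 1*(-1149)) = -4*(-565 + 1149) = -4*584 = -2336)
J(h) = √(-1 + h)
J(G(4))*N = √(-1 + (-5 - 1*4))*(-2336) = √(-1 + (-5 - 4))*(-2336) = √(-1 - 9)*(-2336) = √(-10)*(-2336) = (I*√10)*(-2336) = -2336*I*√10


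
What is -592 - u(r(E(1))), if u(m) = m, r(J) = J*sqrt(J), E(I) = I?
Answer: -593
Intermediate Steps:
r(J) = J**(3/2)
-592 - u(r(E(1))) = -592 - 1**(3/2) = -592 - 1*1 = -592 - 1 = -593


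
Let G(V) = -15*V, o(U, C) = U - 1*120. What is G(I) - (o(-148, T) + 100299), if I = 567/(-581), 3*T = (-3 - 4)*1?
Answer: -8301358/83 ≈ -1.0002e+5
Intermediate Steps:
T = -7/3 (T = ((-3 - 4)*1)/3 = (-7*1)/3 = (⅓)*(-7) = -7/3 ≈ -2.3333)
o(U, C) = -120 + U (o(U, C) = U - 120 = -120 + U)
I = -81/83 (I = 567*(-1/581) = -81/83 ≈ -0.97590)
G(I) - (o(-148, T) + 100299) = -15*(-81/83) - ((-120 - 148) + 100299) = 1215/83 - (-268 + 100299) = 1215/83 - 1*100031 = 1215/83 - 100031 = -8301358/83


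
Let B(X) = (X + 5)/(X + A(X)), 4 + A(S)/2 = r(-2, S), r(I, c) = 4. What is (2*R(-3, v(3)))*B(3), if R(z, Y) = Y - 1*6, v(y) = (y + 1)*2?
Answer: 32/3 ≈ 10.667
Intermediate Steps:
v(y) = 2 + 2*y (v(y) = (1 + y)*2 = 2 + 2*y)
A(S) = 0 (A(S) = -8 + 2*4 = -8 + 8 = 0)
R(z, Y) = -6 + Y (R(z, Y) = Y - 6 = -6 + Y)
B(X) = (5 + X)/X (B(X) = (X + 5)/(X + 0) = (5 + X)/X)
(2*R(-3, v(3)))*B(3) = (2*(-6 + (2 + 2*3)))*((5 + 3)/3) = (2*(-6 + (2 + 6)))*((⅓)*8) = (2*(-6 + 8))*(8/3) = (2*2)*(8/3) = 4*(8/3) = 32/3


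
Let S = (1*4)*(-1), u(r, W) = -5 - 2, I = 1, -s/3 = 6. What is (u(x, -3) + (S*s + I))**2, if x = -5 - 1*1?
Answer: 4356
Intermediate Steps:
s = -18 (s = -3*6 = -18)
x = -6 (x = -5 - 1 = -6)
u(r, W) = -7
S = -4 (S = 4*(-1) = -4)
(u(x, -3) + (S*s + I))**2 = (-7 + (-4*(-18) + 1))**2 = (-7 + (72 + 1))**2 = (-7 + 73)**2 = 66**2 = 4356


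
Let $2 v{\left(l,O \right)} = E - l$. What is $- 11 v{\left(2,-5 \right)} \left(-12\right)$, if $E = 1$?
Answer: $-66$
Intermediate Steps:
$v{\left(l,O \right)} = \frac{1}{2} - \frac{l}{2}$ ($v{\left(l,O \right)} = \frac{1 - l}{2} = \frac{1}{2} - \frac{l}{2}$)
$- 11 v{\left(2,-5 \right)} \left(-12\right) = - 11 \left(\frac{1}{2} - 1\right) \left(-12\right) = \left(-11\right) \left(- \frac{1}{2}\right) \left(-12\right) = \frac{11}{2} \left(-12\right) = -66$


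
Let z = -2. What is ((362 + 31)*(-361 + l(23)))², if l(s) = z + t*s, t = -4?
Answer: 31974804225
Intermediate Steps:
l(s) = -2 - 4*s
((362 + 31)*(-361 + l(23)))² = ((362 + 31)*(-361 + (-2 - 4*23)))² = (393*(-361 + (-2 - 92)))² = (393*(-361 - 94))² = (393*(-455))² = (-178815)² = 31974804225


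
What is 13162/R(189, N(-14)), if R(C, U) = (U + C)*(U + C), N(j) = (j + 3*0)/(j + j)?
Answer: 52648/143641 ≈ 0.36652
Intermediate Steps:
N(j) = ½ (N(j) = (j + 0)/((2*j)) = j*(1/(2*j)) = ½)
R(C, U) = (C + U)² (R(C, U) = (C + U)*(C + U) = (C + U)²)
13162/R(189, N(-14)) = 13162/((189 + ½)²) = 13162/((379/2)²) = 13162/(143641/4) = 13162*(4/143641) = 52648/143641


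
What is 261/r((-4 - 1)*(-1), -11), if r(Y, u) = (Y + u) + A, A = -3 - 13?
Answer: -261/22 ≈ -11.864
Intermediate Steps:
A = -16
r(Y, u) = -16 + Y + u (r(Y, u) = (Y + u) - 16 = -16 + Y + u)
261/r((-4 - 1)*(-1), -11) = 261/(-16 + (-4 - 1)*(-1) - 11) = 261/(-16 - 5*(-1) - 11) = 261/(-16 + 5 - 11) = 261/(-22) = 261*(-1/22) = -261/22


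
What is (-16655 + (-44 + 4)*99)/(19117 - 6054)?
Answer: -20615/13063 ≈ -1.5781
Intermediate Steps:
(-16655 + (-44 + 4)*99)/(19117 - 6054) = (-16655 - 40*99)/13063 = (-16655 - 3960)*(1/13063) = -20615*1/13063 = -20615/13063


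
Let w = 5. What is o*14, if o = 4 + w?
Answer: 126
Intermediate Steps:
o = 9 (o = 4 + 5 = 9)
o*14 = 9*14 = 126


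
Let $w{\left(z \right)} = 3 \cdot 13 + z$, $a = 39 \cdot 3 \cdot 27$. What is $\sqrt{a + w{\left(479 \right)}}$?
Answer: $\sqrt{3677} \approx 60.638$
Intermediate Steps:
$a = 3159$ ($a = 117 \cdot 27 = 3159$)
$w{\left(z \right)} = 39 + z$
$\sqrt{a + w{\left(479 \right)}} = \sqrt{3159 + \left(39 + 479\right)} = \sqrt{3159 + 518} = \sqrt{3677}$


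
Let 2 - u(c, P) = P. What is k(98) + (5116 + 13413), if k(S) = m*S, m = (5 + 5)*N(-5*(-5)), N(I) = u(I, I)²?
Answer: 536949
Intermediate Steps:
u(c, P) = 2 - P
N(I) = (2 - I)²
m = 5290 (m = (5 + 5)*(-2 - 5*(-5))² = 10*(-2 + 25)² = 10*23² = 10*529 = 5290)
k(S) = 5290*S
k(98) + (5116 + 13413) = 5290*98 + (5116 + 13413) = 518420 + 18529 = 536949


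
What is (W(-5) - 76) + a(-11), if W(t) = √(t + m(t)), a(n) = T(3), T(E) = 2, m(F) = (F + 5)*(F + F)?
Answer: -74 + I*√5 ≈ -74.0 + 2.2361*I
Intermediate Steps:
m(F) = 2*F*(5 + F) (m(F) = (5 + F)*(2*F) = 2*F*(5 + F))
a(n) = 2
W(t) = √(t + 2*t*(5 + t))
(W(-5) - 76) + a(-11) = (√(-5*(11 + 2*(-5))) - 76) + 2 = (√(-5*(11 - 10)) - 76) + 2 = (√(-5*1) - 76) + 2 = (√(-5) - 76) + 2 = (I*√5 - 76) + 2 = (-76 + I*√5) + 2 = -74 + I*√5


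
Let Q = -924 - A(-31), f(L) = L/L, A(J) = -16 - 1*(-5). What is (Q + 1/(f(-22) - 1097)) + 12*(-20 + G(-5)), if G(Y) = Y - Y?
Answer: -1263689/1096 ≈ -1153.0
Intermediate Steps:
G(Y) = 0
A(J) = -11 (A(J) = -16 + 5 = -11)
f(L) = 1
Q = -913 (Q = -924 - 1*(-11) = -924 + 11 = -913)
(Q + 1/(f(-22) - 1097)) + 12*(-20 + G(-5)) = (-913 + 1/(1 - 1097)) + 12*(-20 + 0) = (-913 + 1/(-1096)) + 12*(-20) = (-913 - 1/1096) - 240 = -1000649/1096 - 240 = -1263689/1096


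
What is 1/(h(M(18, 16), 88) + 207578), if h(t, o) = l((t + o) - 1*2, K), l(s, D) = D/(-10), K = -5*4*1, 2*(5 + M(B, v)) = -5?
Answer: 1/207580 ≈ 4.8174e-6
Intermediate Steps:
M(B, v) = -15/2 (M(B, v) = -5 + (½)*(-5) = -5 - 5/2 = -15/2)
K = -20 (K = -20*1 = -20)
l(s, D) = -D/10 (l(s, D) = D*(-⅒) = -D/10)
h(t, o) = 2 (h(t, o) = -⅒*(-20) = 2)
1/(h(M(18, 16), 88) + 207578) = 1/(2 + 207578) = 1/207580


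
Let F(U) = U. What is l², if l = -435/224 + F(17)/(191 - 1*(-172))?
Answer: 23745885409/6611641344 ≈ 3.5915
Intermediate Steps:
l = -154097/81312 (l = -435/224 + 17/(191 - 1*(-172)) = -435*1/224 + 17/(191 + 172) = -435/224 + 17/363 = -154097/81312 ≈ -1.8951)
l² = (-154097/81312)² = 23745885409/6611641344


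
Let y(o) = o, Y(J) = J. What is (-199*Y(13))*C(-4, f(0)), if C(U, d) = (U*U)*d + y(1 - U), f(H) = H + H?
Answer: -12935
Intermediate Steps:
f(H) = 2*H
C(U, d) = 1 - U + d*U² (C(U, d) = (U*U)*d + (1 - U) = U²*d + (1 - U) = d*U² + (1 - U) = 1 - U + d*U²)
(-199*Y(13))*C(-4, f(0)) = (-199*13)*(1 - 1*(-4) + (2*0)*(-4)²) = -2587*(1 + 4 + 0*16) = -2587*(1 + 4 + 0) = -2587*5 = -12935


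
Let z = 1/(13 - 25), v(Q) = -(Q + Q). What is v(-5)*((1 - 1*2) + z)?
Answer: -65/6 ≈ -10.833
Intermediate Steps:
v(Q) = -2*Q
z = -1/12 (z = 1/(-12) = -1/12 ≈ -0.083333)
v(-5)*((1 - 1*2) + z) = (-2*(-5))*((1 - 1*2) - 1/12) = 10*((1 - 2) - 1/12) = 10*(-1 - 1/12) = 10*(-13/12) = -65/6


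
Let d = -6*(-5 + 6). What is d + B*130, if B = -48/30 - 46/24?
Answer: -2779/6 ≈ -463.17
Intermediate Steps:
d = -6 (d = -6*1 = -6)
B = -211/60 (B = -48*1/30 - 46*1/24 = -8/5 - 23/12 = -211/60 ≈ -3.5167)
d + B*130 = -6 - 211/60*130 = -6 - 2743/6 = -2779/6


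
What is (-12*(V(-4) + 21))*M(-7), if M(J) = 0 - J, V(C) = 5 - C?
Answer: -2520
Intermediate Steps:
M(J) = -J
(-12*(V(-4) + 21))*M(-7) = (-12*((5 - 1*(-4)) + 21))*(-1*(-7)) = -12*((5 + 4) + 21)*7 = -12*(9 + 21)*7 = -12*30*7 = -360*7 = -2520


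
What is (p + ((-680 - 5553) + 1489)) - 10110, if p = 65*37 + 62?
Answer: -12387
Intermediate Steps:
p = 2467 (p = 2405 + 62 = 2467)
(p + ((-680 - 5553) + 1489)) - 10110 = (2467 + ((-680 - 5553) + 1489)) - 10110 = (2467 + (-6233 + 1489)) - 10110 = (2467 - 4744) - 10110 = -2277 - 10110 = -12387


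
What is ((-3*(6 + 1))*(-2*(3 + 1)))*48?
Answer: 8064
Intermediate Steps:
((-3*(6 + 1))*(-2*(3 + 1)))*48 = ((-3*7)*(-2*4))*48 = -21*(-8)*48 = 168*48 = 8064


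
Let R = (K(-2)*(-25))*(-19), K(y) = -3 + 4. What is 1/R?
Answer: 1/475 ≈ 0.0021053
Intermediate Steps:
K(y) = 1
R = 475 (R = (1*(-25))*(-19) = -25*(-19) = 475)
1/R = 1/475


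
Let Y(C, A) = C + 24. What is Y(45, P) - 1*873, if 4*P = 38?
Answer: -804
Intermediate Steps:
P = 19/2 (P = (¼)*38 = 19/2 ≈ 9.5000)
Y(C, A) = 24 + C
Y(45, P) - 1*873 = (24 + 45) - 1*873 = 69 - 873 = -804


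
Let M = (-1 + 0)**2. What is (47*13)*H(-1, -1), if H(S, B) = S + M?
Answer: 0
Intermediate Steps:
M = 1 (M = (-1)**2 = 1)
H(S, B) = 1 + S (H(S, B) = S + 1 = 1 + S)
(47*13)*H(-1, -1) = (47*13)*(1 - 1) = 611*0 = 0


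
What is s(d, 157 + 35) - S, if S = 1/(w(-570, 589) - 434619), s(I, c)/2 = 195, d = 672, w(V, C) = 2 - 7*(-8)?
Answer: 169478791/434561 ≈ 390.00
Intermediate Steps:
w(V, C) = 58 (w(V, C) = 2 + 56 = 58)
s(I, c) = 390 (s(I, c) = 2*195 = 390)
S = -1/434561 (S = 1/(58 - 434619) = 1/(-434561) = -1/434561 ≈ -2.3012e-6)
s(d, 157 + 35) - S = 390 - 1*(-1/434561) = 390 + 1/434561 = 169478791/434561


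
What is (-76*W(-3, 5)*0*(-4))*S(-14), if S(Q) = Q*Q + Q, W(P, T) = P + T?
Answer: 0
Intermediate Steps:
S(Q) = Q + Q**2 (S(Q) = Q**2 + Q = Q + Q**2)
(-76*W(-3, 5)*0*(-4))*S(-14) = (-76*(-3 + 5)*0*(-4))*(-14*(1 - 14)) = (-76*2*0*(-4))*(-14*(-13)) = -0*(-4)*182 = -76*0*182 = 0*182 = 0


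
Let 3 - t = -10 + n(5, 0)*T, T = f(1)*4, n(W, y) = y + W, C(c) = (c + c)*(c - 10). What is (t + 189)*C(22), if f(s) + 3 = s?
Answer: 127776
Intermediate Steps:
f(s) = -3 + s
C(c) = 2*c*(-10 + c) (C(c) = (2*c)*(-10 + c) = 2*c*(-10 + c))
n(W, y) = W + y
T = -8 (T = (-3 + 1)*4 = -2*4 = -8)
t = 53 (t = 3 - (-10 + (5 + 0)*(-8)) = 3 - (-10 + 5*(-8)) = 3 - (-10 - 40) = 3 - 1*(-50) = 3 + 50 = 53)
(t + 189)*C(22) = (53 + 189)*(2*22*(-10 + 22)) = 242*(2*22*12) = 242*528 = 127776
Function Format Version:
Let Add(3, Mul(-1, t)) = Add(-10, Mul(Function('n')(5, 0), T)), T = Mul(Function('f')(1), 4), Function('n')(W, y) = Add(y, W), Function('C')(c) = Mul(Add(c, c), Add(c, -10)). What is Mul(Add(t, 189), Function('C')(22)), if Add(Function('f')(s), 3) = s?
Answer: 127776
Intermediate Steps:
Function('f')(s) = Add(-3, s)
Function('C')(c) = Mul(2, c, Add(-10, c)) (Function('C')(c) = Mul(Mul(2, c), Add(-10, c)) = Mul(2, c, Add(-10, c)))
Function('n')(W, y) = Add(W, y)
T = -8 (T = Mul(Add(-3, 1), 4) = Mul(-2, 4) = -8)
t = 53 (t = Add(3, Mul(-1, Add(-10, Mul(Add(5, 0), -8)))) = Add(3, Mul(-1, Add(-10, Mul(5, -8)))) = Add(3, Mul(-1, Add(-10, -40))) = Add(3, Mul(-1, -50)) = Add(3, 50) = 53)
Mul(Add(t, 189), Function('C')(22)) = Mul(Add(53, 189), Mul(2, 22, Add(-10, 22))) = Mul(242, Mul(2, 22, 12)) = Mul(242, 528) = 127776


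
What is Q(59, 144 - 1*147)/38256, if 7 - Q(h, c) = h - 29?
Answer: -23/38256 ≈ -0.00060121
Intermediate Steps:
Q(h, c) = 36 - h (Q(h, c) = 7 - (h - 29) = 7 - (-29 + h) = 7 + (29 - h) = 36 - h)
Q(59, 144 - 1*147)/38256 = (36 - 1*59)/38256 = (36 - 59)*(1/38256) = -23*1/38256 = -23/38256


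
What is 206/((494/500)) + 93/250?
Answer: 12897971/61750 ≈ 208.87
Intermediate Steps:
206/((494/500)) + 93/250 = 206/((494*(1/500))) + 93*(1/250) = 206/(247/250) + 93/250 = 206*(250/247) + 93/250 = 51500/247 + 93/250 = 12897971/61750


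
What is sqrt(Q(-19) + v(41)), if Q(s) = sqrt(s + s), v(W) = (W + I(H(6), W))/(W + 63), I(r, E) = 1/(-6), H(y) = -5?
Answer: sqrt(9555 + 24336*I*sqrt(38))/156 ≈ 1.8124 + 1.7006*I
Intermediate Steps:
I(r, E) = -1/6
v(W) = (-1/6 + W)/(63 + W) (v(W) = (W - 1/6)/(W + 63) = (-1/6 + W)/(63 + W))
Q(s) = sqrt(2)*sqrt(s) (Q(s) = sqrt(2*s) = sqrt(2)*sqrt(s))
sqrt(Q(-19) + v(41)) = sqrt(sqrt(2)*sqrt(-19) + (-1/6 + 41)/(63 + 41)) = sqrt(sqrt(2)*(I*sqrt(19)) + (245/6)/104) = sqrt(I*sqrt(38) + (1/104)*(245/6)) = sqrt(I*sqrt(38) + 245/624) = sqrt(245/624 + I*sqrt(38))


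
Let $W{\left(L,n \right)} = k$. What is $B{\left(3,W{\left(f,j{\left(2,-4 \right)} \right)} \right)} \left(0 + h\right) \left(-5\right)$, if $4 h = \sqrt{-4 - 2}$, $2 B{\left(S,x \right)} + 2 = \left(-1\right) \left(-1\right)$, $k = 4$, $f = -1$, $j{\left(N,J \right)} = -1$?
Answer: $\frac{5 i \sqrt{6}}{8} \approx 1.5309 i$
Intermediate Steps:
$W{\left(L,n \right)} = 4$
$B{\left(S,x \right)} = - \frac{1}{2}$ ($B{\left(S,x \right)} = -1 + \frac{\left(-1\right) \left(-1\right)}{2} = -1 + \frac{1}{2} \cdot 1 = -1 + \frac{1}{2} = - \frac{1}{2}$)
$h = \frac{i \sqrt{6}}{4}$ ($h = \frac{\sqrt{-4 - 2}}{4} = \frac{\sqrt{-6}}{4} = \frac{i \sqrt{6}}{4} \approx 0.61237 i$)
$B{\left(3,W{\left(f,j{\left(2,-4 \right)} \right)} \right)} \left(0 + h\right) \left(-5\right) = - \frac{0 + \frac{i \sqrt{6}}{4}}{2} \left(-5\right) = - \frac{\frac{1}{4} i \sqrt{6}}{2} \left(-5\right) = - \frac{i \sqrt{6}}{8} \left(-5\right) = \frac{5 i \sqrt{6}}{8}$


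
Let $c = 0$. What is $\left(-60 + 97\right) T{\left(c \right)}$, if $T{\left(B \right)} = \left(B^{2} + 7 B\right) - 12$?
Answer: $-444$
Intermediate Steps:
$T{\left(B \right)} = -12 + B^{2} + 7 B$
$\left(-60 + 97\right) T{\left(c \right)} = \left(-60 + 97\right) \left(-12 + 0^{2} + 7 \cdot 0\right) = 37 \left(-12 + 0 + 0\right) = 37 \left(-12\right) = -444$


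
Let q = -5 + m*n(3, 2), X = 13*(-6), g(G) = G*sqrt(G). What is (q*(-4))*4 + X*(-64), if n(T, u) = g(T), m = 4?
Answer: 5072 - 192*sqrt(3) ≈ 4739.4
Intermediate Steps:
g(G) = G**(3/2)
n(T, u) = T**(3/2)
X = -78
q = -5 + 12*sqrt(3) (q = -5 + 4*3**(3/2) = -5 + 4*(3*sqrt(3)) = -5 + 12*sqrt(3) ≈ 15.785)
(q*(-4))*4 + X*(-64) = ((-5 + 12*sqrt(3))*(-4))*4 - 78*(-64) = (20 - 48*sqrt(3))*4 + 4992 = (80 - 192*sqrt(3)) + 4992 = 5072 - 192*sqrt(3)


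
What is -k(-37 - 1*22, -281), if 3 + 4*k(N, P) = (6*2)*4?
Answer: -45/4 ≈ -11.250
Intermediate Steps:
k(N, P) = 45/4 (k(N, P) = -¾ + ((6*2)*4)/4 = -¾ + (12*4)/4 = -¾ + (¼)*48 = -¾ + 12 = 45/4)
-k(-37 - 1*22, -281) = -1*45/4 = -45/4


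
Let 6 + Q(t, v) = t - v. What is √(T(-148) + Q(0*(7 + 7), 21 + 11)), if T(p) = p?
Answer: I*√186 ≈ 13.638*I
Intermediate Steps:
Q(t, v) = -6 + t - v (Q(t, v) = -6 + (t - v) = -6 + t - v)
√(T(-148) + Q(0*(7 + 7), 21 + 11)) = √(-148 + (-6 + 0*(7 + 7) - (21 + 11))) = √(-148 + (-6 + 0*14 - 1*32)) = √(-148 + (-6 + 0 - 32)) = √(-148 - 38) = √(-186) = I*√186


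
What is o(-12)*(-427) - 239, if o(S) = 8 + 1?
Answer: -4082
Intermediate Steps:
o(S) = 9
o(-12)*(-427) - 239 = 9*(-427) - 239 = -3843 - 239 = -4082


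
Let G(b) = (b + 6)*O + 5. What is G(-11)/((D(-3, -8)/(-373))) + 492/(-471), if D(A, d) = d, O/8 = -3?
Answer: 7318813/1256 ≈ 5827.1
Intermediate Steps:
O = -24 (O = 8*(-3) = -24)
G(b) = -139 - 24*b (G(b) = (b + 6)*(-24) + 5 = (6 + b)*(-24) + 5 = (-144 - 24*b) + 5 = -139 - 24*b)
G(-11)/((D(-3, -8)/(-373))) + 492/(-471) = (-139 - 24*(-11))/((-8/(-373))) + 492/(-471) = (-139 + 264)/((-8*(-1/373))) + 492*(-1/471) = 125/(8/373) - 164/157 = 125*(373/8) - 164/157 = 46625/8 - 164/157 = 7318813/1256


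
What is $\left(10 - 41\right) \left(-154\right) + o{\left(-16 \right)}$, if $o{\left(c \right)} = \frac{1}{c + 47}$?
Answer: $\frac{147995}{31} \approx 4774.0$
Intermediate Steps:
$o{\left(c \right)} = \frac{1}{47 + c}$
$\left(10 - 41\right) \left(-154\right) + o{\left(-16 \right)} = \left(10 - 41\right) \left(-154\right) + \frac{1}{47 - 16} = \left(-31\right) \left(-154\right) + \frac{1}{31} = 4774 + \frac{1}{31} = \frac{147995}{31}$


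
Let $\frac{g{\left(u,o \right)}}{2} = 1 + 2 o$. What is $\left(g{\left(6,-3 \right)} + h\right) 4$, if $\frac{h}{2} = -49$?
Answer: $-432$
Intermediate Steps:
$h = -98$ ($h = 2 \left(-49\right) = -98$)
$g{\left(u,o \right)} = 2 + 4 o$ ($g{\left(u,o \right)} = 2 \left(1 + 2 o\right) = 2 + 4 o$)
$\left(g{\left(6,-3 \right)} + h\right) 4 = \left(\left(2 + 4 \left(-3\right)\right) - 98\right) 4 = \left(\left(2 - 12\right) - 98\right) 4 = \left(-10 - 98\right) 4 = \left(-108\right) 4 = -432$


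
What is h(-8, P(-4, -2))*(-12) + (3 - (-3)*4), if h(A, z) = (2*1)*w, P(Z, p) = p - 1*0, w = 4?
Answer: -81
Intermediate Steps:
P(Z, p) = p (P(Z, p) = p + 0 = p)
h(A, z) = 8 (h(A, z) = (2*1)*4 = 2*4 = 8)
h(-8, P(-4, -2))*(-12) + (3 - (-3)*4) = 8*(-12) + (3 - (-3)*4) = -96 + (3 - 1*(-12)) = -96 + (3 + 12) = -96 + 15 = -81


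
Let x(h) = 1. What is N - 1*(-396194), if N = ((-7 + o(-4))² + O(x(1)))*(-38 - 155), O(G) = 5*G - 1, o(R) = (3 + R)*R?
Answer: 393685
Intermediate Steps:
o(R) = R*(3 + R)
O(G) = -1 + 5*G
N = -2509 (N = ((-7 - 4*(3 - 4))² + (-1 + 5*1))*(-38 - 155) = ((-7 - 4*(-1))² + (-1 + 5))*(-193) = ((-7 + 4)² + 4)*(-193) = ((-3)² + 4)*(-193) = (9 + 4)*(-193) = 13*(-193) = -2509)
N - 1*(-396194) = -2509 - 1*(-396194) = -2509 + 396194 = 393685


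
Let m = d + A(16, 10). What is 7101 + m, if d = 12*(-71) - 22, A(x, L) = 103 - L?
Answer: 6320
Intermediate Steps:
d = -874 (d = -852 - 22 = -874)
m = -781 (m = -874 + (103 - 1*10) = -874 + (103 - 10) = -874 + 93 = -781)
7101 + m = 7101 - 781 = 6320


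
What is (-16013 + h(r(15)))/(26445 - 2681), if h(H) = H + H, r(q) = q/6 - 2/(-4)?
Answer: -16007/23764 ≈ -0.67358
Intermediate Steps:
r(q) = 1/2 + q/6 (r(q) = q*(1/6) - 2*(-1/4) = q/6 + 1/2 = 1/2 + q/6)
h(H) = 2*H
(-16013 + h(r(15)))/(26445 - 2681) = (-16013 + 2*(1/2 + (1/6)*15))/(26445 - 2681) = (-16013 + 2*(1/2 + 5/2))/23764 = (-16013 + 2*3)*(1/23764) = (-16013 + 6)*(1/23764) = -16007*1/23764 = -16007/23764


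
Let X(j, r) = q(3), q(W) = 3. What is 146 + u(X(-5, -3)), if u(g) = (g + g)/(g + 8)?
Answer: 1612/11 ≈ 146.55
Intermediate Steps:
X(j, r) = 3
u(g) = 2*g/(8 + g) (u(g) = (2*g)/(8 + g) = 2*g/(8 + g))
146 + u(X(-5, -3)) = 146 + 2*3/(8 + 3) = 146 + 2*3/11 = 146 + 2*3*(1/11) = 146 + 6/11 = 1612/11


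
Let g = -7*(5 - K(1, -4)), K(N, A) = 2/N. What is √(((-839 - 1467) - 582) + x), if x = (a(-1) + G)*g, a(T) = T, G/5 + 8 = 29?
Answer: 4*I*√317 ≈ 71.218*I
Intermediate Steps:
G = 105 (G = -40 + 5*29 = -40 + 145 = 105)
g = -21 (g = -7*(5 - 2/1) = -7*(5 - 2) = -7*3 = -21)
x = -2184 (x = (-1 + 105)*(-21) = 104*(-21) = -2184)
√(((-839 - 1467) - 582) + x) = √(((-839 - 1467) - 582) - 2184) = √((-2306 - 582) - 2184) = √(-2888 - 2184) = √(-5072) = 4*I*√317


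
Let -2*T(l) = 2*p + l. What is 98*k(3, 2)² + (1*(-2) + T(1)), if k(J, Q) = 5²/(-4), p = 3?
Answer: 30581/8 ≈ 3822.6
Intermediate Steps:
k(J, Q) = -25/4 (k(J, Q) = 25*(-¼) = -25/4)
T(l) = -3 - l/2 (T(l) = -(2*3 + l)/2 = -(6 + l)/2 = -3 - l/2)
98*k(3, 2)² + (1*(-2) + T(1)) = 98*(-25/4)² + (1*(-2) + (-3 - ½*1)) = 98*(625/16) + (-2 + (-3 - ½)) = 30625/8 + (-2 - 7/2) = 30625/8 - 11/2 = 30581/8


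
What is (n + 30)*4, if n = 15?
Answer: 180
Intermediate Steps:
(n + 30)*4 = (15 + 30)*4 = 45*4 = 180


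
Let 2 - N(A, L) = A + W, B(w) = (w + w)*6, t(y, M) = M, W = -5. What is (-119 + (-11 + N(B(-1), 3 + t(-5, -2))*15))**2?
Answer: 24025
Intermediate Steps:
B(w) = 12*w (B(w) = (2*w)*6 = 12*w)
N(A, L) = 7 - A (N(A, L) = 2 - (A - 5) = 2 - (-5 + A) = 2 + (5 - A) = 7 - A)
(-119 + (-11 + N(B(-1), 3 + t(-5, -2))*15))**2 = (-119 + (-11 + (7 - 12*(-1))*15))**2 = (-119 + (-11 + (7 - 1*(-12))*15))**2 = (-119 + (-11 + (7 + 12)*15))**2 = (-119 + (-11 + 19*15))**2 = (-119 + (-11 + 285))**2 = (-119 + 274)**2 = 155**2 = 24025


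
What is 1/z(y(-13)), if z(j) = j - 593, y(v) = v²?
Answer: -1/424 ≈ -0.0023585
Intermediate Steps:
z(j) = -593 + j
1/z(y(-13)) = 1/(-593 + (-13)²) = 1/(-593 + 169) = 1/(-424) = -1/424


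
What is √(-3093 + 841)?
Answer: 2*I*√563 ≈ 47.455*I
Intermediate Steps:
√(-3093 + 841) = √(-2252) = 2*I*√563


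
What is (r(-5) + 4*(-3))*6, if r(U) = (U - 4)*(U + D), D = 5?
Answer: -72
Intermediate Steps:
r(U) = (-4 + U)*(5 + U) (r(U) = (U - 4)*(U + 5) = (-4 + U)*(5 + U))
(r(-5) + 4*(-3))*6 = ((-20 - 5 + (-5)²) + 4*(-3))*6 = ((-20 - 5 + 25) - 12)*6 = (0 - 12)*6 = -12*6 = -72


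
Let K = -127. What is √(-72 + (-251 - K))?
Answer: 14*I ≈ 14.0*I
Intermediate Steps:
√(-72 + (-251 - K)) = √(-72 + (-251 - 1*(-127))) = √(-72 + (-251 + 127)) = √(-72 - 124) = √(-196) = 14*I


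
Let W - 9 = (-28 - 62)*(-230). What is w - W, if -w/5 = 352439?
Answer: -1782904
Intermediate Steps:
w = -1762195 (w = -5*352439 = -1762195)
W = 20709 (W = 9 + (-28 - 62)*(-230) = 9 - 90*(-230) = 9 + 20700 = 20709)
w - W = -1762195 - 1*20709 = -1762195 - 20709 = -1782904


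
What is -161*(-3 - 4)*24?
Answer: 27048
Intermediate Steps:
-161*(-3 - 4)*24 = -(-1127)*24 = -161*(-168) = 27048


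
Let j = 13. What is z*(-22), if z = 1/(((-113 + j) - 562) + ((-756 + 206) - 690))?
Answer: 11/951 ≈ 0.011567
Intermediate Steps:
z = -1/1902 (z = 1/(((-113 + 13) - 562) + ((-756 + 206) - 690)) = 1/((-100 - 562) + (-550 - 690)) = 1/(-662 - 1240) = 1/(-1902) = -1/1902 ≈ -0.00052576)
z*(-22) = -1/1902*(-22) = 11/951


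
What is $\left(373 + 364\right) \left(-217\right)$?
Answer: $-159929$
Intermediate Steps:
$\left(373 + 364\right) \left(-217\right) = 737 \left(-217\right) = -159929$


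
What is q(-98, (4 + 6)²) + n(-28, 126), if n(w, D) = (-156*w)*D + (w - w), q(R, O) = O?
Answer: 550468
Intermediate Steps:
n(w, D) = -156*D*w (n(w, D) = -156*D*w + 0 = -156*D*w)
q(-98, (4 + 6)²) + n(-28, 126) = (4 + 6)² - 156*126*(-28) = 10² + 550368 = 100 + 550368 = 550468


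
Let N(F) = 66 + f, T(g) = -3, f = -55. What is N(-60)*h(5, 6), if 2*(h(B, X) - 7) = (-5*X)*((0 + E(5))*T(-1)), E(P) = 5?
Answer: 2552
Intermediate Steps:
N(F) = 11 (N(F) = 66 - 55 = 11)
h(B, X) = 7 + 75*X/2 (h(B, X) = 7 + ((-5*X)*((0 + 5)*(-3)))/2 = 7 + ((-5*X)*(5*(-3)))/2 = 7 + (-5*X*(-15))/2 = 7 + (75*X)/2 = 7 + 75*X/2)
N(-60)*h(5, 6) = 11*(7 + (75/2)*6) = 11*(7 + 225) = 11*232 = 2552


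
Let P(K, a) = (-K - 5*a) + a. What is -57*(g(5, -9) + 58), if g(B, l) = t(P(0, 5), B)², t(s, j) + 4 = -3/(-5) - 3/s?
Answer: -62529/16 ≈ -3908.1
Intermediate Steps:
P(K, a) = -K - 4*a
t(s, j) = -17/5 - 3/s (t(s, j) = -4 + (-3/(-5) - 3/s) = -4 + (-3*(-⅕) - 3/s) = -4 + (⅗ - 3/s) = -17/5 - 3/s)
g(B, l) = 169/16 (g(B, l) = (-17/5 - 3/(-1*0 - 4*5))² = (-17/5 - 3/(0 - 20))² = (-17/5 - 3/(-20))² = (-17/5 - 3*(-1/20))² = (-17/5 + 3/20)² = (-13/4)² = 169/16)
-57*(g(5, -9) + 58) = -57*(169/16 + 58) = -57*1097/16 = -62529/16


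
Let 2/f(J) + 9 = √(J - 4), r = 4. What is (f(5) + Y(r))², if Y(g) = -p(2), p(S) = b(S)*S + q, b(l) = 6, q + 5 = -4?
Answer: 169/16 ≈ 10.563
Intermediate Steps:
q = -9 (q = -5 - 4 = -9)
p(S) = -9 + 6*S (p(S) = 6*S - 9 = -9 + 6*S)
f(J) = 2/(-9 + √(-4 + J)) (f(J) = 2/(-9 + √(J - 4)) = 2/(-9 + √(-4 + J)))
Y(g) = -3 (Y(g) = -(-9 + 6*2) = -(-9 + 12) = -1*3 = -3)
(f(5) + Y(r))² = (2/(-9 + √(-4 + 5)) - 3)² = (2/(-9 + √1) - 3)² = (2/(-9 + 1) - 3)² = (2/(-8) - 3)² = (2*(-⅛) - 3)² = (-¼ - 3)² = (-13/4)² = 169/16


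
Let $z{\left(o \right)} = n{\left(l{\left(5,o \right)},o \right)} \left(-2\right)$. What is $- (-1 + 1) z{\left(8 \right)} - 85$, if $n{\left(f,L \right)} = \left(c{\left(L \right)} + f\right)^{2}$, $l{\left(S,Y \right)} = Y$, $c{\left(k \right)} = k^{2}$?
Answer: $-85$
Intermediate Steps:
$n{\left(f,L \right)} = \left(f + L^{2}\right)^{2}$ ($n{\left(f,L \right)} = \left(L^{2} + f\right)^{2} = \left(f + L^{2}\right)^{2}$)
$z{\left(o \right)} = - 2 \left(o + o^{2}\right)^{2}$ ($z{\left(o \right)} = \left(o + o^{2}\right)^{2} \left(-2\right) = - 2 \left(o + o^{2}\right)^{2}$)
$- (-1 + 1) z{\left(8 \right)} - 85 = - (-1 + 1) \left(- 2 \cdot 8^{2} \left(1 + 8\right)^{2}\right) - 85 = \left(-1\right) 0 \left(\left(-2\right) 64 \cdot 9^{2}\right) - 85 = 0 \left(\left(-2\right) 64 \cdot 81\right) - 85 = 0 \left(-10368\right) - 85 = 0 - 85 = -85$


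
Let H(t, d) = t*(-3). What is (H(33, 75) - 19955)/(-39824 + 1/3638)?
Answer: 72956452/144879711 ≈ 0.50357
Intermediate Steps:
H(t, d) = -3*t
(H(33, 75) - 19955)/(-39824 + 1/3638) = (-3*33 - 19955)/(-39824 + 1/3638) = (-99 - 19955)/(-39824 + 1/3638) = -20054/(-144879711/3638) = -20054*(-3638/144879711) = 72956452/144879711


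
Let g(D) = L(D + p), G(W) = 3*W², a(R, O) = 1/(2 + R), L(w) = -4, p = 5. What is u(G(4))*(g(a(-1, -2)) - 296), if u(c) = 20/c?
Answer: -125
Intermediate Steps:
g(D) = -4
u(G(4))*(g(a(-1, -2)) - 296) = (20/((3*4²)))*(-4 - 296) = (20/((3*16)))*(-300) = (20/48)*(-300) = (20*(1/48))*(-300) = (5/12)*(-300) = -125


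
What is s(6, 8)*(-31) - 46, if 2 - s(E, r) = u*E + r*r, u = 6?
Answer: 2992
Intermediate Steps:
s(E, r) = 2 - r² - 6*E (s(E, r) = 2 - (6*E + r*r) = 2 - (6*E + r²) = 2 - (r² + 6*E) = 2 + (-r² - 6*E) = 2 - r² - 6*E)
s(6, 8)*(-31) - 46 = (2 - 1*8² - 6*6)*(-31) - 46 = (2 - 1*64 - 36)*(-31) - 46 = (2 - 64 - 36)*(-31) - 46 = -98*(-31) - 46 = 3038 - 46 = 2992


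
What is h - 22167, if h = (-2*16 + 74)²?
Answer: -20403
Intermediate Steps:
h = 1764 (h = (-32 + 74)² = 42² = 1764)
h - 22167 = 1764 - 22167 = -20403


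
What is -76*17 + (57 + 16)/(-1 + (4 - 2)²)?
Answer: -3803/3 ≈ -1267.7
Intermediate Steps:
-76*17 + (57 + 16)/(-1 + (4 - 2)²) = -1292 + 73/(-1 + 2²) = -1292 + 73/(-1 + 4) = -1292 + 73/3 = -3803/3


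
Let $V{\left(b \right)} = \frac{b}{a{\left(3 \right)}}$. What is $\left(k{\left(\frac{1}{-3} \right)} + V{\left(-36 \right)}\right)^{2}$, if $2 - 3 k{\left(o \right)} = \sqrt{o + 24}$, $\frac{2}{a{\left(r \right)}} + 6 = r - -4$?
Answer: $\frac{\left(156 + \sqrt{213}\right)^{2}}{81} \approx 359.29$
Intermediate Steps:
$a{\left(r \right)} = \frac{2}{-2 + r}$ ($a{\left(r \right)} = \frac{2}{-6 + \left(r - -4\right)} = \frac{2}{-6 + \left(r + 4\right)} = \frac{2}{-6 + \left(4 + r\right)} = \frac{2}{-2 + r}$)
$V{\left(b \right)} = \frac{b}{2}$ ($V{\left(b \right)} = \frac{b}{2 \frac{1}{-2 + 3}} = \frac{b}{2 \cdot 1^{-1}} = \frac{b}{2 \cdot 1} = \frac{b}{2}$)
$k{\left(o \right)} = \frac{2}{3} - \frac{\sqrt{24 + o}}{3}$ ($k{\left(o \right)} = \frac{2}{3} - \frac{\sqrt{o + 24}}{3} = \frac{2}{3} - \frac{\sqrt{24 + o}}{3}$)
$\left(k{\left(\frac{1}{-3} \right)} + V{\left(-36 \right)}\right)^{2} = \left(\left(\frac{2}{3} - \frac{\sqrt{24 + \frac{1}{-3}}}{3}\right) + \frac{1}{2} \left(-36\right)\right)^{2} = \left(\left(\frac{2}{3} - \frac{\sqrt{24 - \frac{1}{3}}}{3}\right) - 18\right)^{2} = \left(\left(\frac{2}{3} - \frac{\sqrt{\frac{71}{3}}}{3}\right) - 18\right)^{2} = \left(\left(\frac{2}{3} - \frac{\frac{1}{3} \sqrt{213}}{3}\right) - 18\right)^{2} = \left(\left(\frac{2}{3} - \frac{\sqrt{213}}{9}\right) - 18\right)^{2} = \left(- \frac{52}{3} - \frac{\sqrt{213}}{9}\right)^{2}$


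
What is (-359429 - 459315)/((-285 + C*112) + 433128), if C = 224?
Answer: -818744/457931 ≈ -1.7879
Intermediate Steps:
(-359429 - 459315)/((-285 + C*112) + 433128) = (-359429 - 459315)/((-285 + 224*112) + 433128) = -818744/((-285 + 25088) + 433128) = -818744/(24803 + 433128) = -818744/457931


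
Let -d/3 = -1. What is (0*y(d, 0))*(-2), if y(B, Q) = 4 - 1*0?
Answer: 0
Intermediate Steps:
d = 3 (d = -3*(-1) = 3)
y(B, Q) = 4 (y(B, Q) = 4 + 0 = 4)
(0*y(d, 0))*(-2) = (0*4)*(-2) = 0*(-2) = 0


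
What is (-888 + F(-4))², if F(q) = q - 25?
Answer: 840889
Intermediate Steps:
F(q) = -25 + q
(-888 + F(-4))² = (-888 + (-25 - 4))² = (-888 - 29)² = (-917)² = 840889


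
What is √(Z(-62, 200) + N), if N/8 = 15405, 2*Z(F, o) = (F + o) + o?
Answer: √123409 ≈ 351.30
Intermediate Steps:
Z(F, o) = o + F/2 (Z(F, o) = ((F + o) + o)/2 = (F + 2*o)/2 = o + F/2)
N = 123240 (N = 8*15405 = 123240)
√(Z(-62, 200) + N) = √((200 + (½)*(-62)) + 123240) = √((200 - 31) + 123240) = √(169 + 123240) = √123409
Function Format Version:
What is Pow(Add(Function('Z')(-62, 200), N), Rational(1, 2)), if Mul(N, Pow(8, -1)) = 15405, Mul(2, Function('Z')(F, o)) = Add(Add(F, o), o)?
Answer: Pow(123409, Rational(1, 2)) ≈ 351.30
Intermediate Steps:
Function('Z')(F, o) = Add(o, Mul(Rational(1, 2), F)) (Function('Z')(F, o) = Mul(Rational(1, 2), Add(Add(F, o), o)) = Mul(Rational(1, 2), Add(F, Mul(2, o))) = Add(o, Mul(Rational(1, 2), F)))
N = 123240 (N = Mul(8, 15405) = 123240)
Pow(Add(Function('Z')(-62, 200), N), Rational(1, 2)) = Pow(Add(Add(200, Mul(Rational(1, 2), -62)), 123240), Rational(1, 2)) = Pow(Add(Add(200, -31), 123240), Rational(1, 2)) = Pow(Add(169, 123240), Rational(1, 2)) = Pow(123409, Rational(1, 2))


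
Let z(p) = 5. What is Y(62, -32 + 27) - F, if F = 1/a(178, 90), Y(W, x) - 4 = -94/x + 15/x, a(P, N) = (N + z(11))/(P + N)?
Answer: 1613/95 ≈ 16.979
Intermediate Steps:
a(P, N) = (5 + N)/(N + P) (a(P, N) = (N + 5)/(P + N) = (5 + N)/(N + P))
Y(W, x) = 4 - 79/x (Y(W, x) = 4 + (-94/x + 15/x) = 4 - 79/x)
F = 268/95 (F = 1/((5 + 90)/(90 + 178)) = 1/(95/268) = 268/95 ≈ 2.8211)
Y(62, -32 + 27) - F = (4 - 79/(-32 + 27)) - 1*268/95 = (4 - 79/(-5)) - 268/95 = (4 - 79*(-1/5)) - 268/95 = (4 + 79/5) - 268/95 = 99/5 - 268/95 = 1613/95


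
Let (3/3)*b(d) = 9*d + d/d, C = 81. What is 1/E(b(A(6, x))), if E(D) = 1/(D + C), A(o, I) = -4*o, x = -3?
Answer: -134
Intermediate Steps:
b(d) = 1 + 9*d (b(d) = 9*d + d/d = 9*d + 1 = 1 + 9*d)
E(D) = 1/(81 + D) (E(D) = 1/(D + 81) = 1/(81 + D))
1/E(b(A(6, x))) = 1/(1/(81 + (1 + 9*(-4*6)))) = 1/(1/(81 + (1 + 9*(-24)))) = 1/(1/(81 + (1 - 216))) = 1/(1/(81 - 215)) = 1/(1/(-134)) = 1/(-1/134) = -134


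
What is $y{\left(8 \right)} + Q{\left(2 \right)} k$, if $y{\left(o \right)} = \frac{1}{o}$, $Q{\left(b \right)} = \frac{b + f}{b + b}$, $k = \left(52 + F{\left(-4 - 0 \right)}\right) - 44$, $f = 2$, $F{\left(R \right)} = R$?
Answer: $\frac{33}{8} \approx 4.125$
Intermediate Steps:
$k = 4$ ($k = \left(52 - 4\right) - 44 = 48 - 44 = 4$)
$Q{\left(b \right)} = \frac{2 + b}{2 b}$ ($Q{\left(b \right)} = \frac{b + 2}{b + b} = \frac{2 + b}{2 b}$)
$y{\left(8 \right)} + Q{\left(2 \right)} k = \frac{1}{8} + \frac{2 + 2}{2 \cdot 2} \cdot 4 = \frac{1}{8} + \frac{1}{2} \cdot \frac{1}{2} \cdot 4 \cdot 4 = \frac{1}{8} + 1 \cdot 4 = \frac{1}{8} + 4 = \frac{33}{8}$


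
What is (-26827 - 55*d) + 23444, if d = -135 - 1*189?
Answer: 14437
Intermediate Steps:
d = -324 (d = -135 - 189 = -324)
(-26827 - 55*d) + 23444 = (-26827 - 55*(-324)) + 23444 = (-26827 + 17820) + 23444 = -9007 + 23444 = 14437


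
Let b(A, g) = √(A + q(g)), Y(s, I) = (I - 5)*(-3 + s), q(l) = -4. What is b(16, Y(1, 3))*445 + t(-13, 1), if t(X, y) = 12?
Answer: 12 + 890*√3 ≈ 1553.5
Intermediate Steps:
Y(s, I) = (-5 + I)*(-3 + s)
b(A, g) = √(-4 + A) (b(A, g) = √(A - 4) = √(-4 + A))
b(16, Y(1, 3))*445 + t(-13, 1) = √(-4 + 16)*445 + 12 = √12*445 + 12 = (2*√3)*445 + 12 = 890*√3 + 12 = 12 + 890*√3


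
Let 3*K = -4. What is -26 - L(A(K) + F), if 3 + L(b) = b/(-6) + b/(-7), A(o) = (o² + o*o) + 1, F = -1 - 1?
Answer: -8395/378 ≈ -22.209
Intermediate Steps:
K = -4/3 (K = (⅓)*(-4) = -4/3 ≈ -1.3333)
F = -2
A(o) = 1 + 2*o² (A(o) = (o² + o²) + 1 = 2*o² + 1 = 1 + 2*o²)
L(b) = -3 - 13*b/42 (L(b) = -3 + (b/(-6) + b/(-7)) = -3 + (b*(-⅙) + b*(-⅐)) = -3 + (-b/6 - b/7) = -3 - 13*b/42)
-26 - L(A(K) + F) = -26 - (-3 - 13*((1 + 2*(-4/3)²) - 2)/42) = -26 - (-3 - 13*((1 + 2*(16/9)) - 2)/42) = -26 - (-3 - 13*((1 + 32/9) - 2)/42) = -26 - (-3 - 13*(41/9 - 2)/42) = -26 - (-3 - 13/42*23/9) = -26 - (-3 - 299/378) = -26 - 1*(-1433/378) = -26 + 1433/378 = -8395/378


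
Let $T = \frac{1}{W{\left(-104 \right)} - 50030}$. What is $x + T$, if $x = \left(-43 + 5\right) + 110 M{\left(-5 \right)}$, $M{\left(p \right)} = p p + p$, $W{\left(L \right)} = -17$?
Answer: $\frac{108201613}{50047} \approx 2162.0$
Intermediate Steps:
$M{\left(p \right)} = p + p^{2}$ ($M{\left(p \right)} = p^{2} + p = p + p^{2}$)
$T = - \frac{1}{50047}$ ($T = \frac{1}{-17 - 50030} = \frac{1}{-50047} = - \frac{1}{50047} \approx -1.9981 \cdot 10^{-5}$)
$x = 2162$ ($x = \left(-43 + 5\right) + 110 \left(- 5 \left(1 - 5\right)\right) = -38 + 110 \left(\left(-5\right) \left(-4\right)\right) = -38 + 110 \cdot 20 = -38 + 2200 = 2162$)
$x + T = 2162 - \frac{1}{50047} = \frac{108201613}{50047}$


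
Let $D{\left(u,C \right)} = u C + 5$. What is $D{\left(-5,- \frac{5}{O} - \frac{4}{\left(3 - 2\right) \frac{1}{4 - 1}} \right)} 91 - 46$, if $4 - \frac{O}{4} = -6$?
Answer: $\frac{47407}{8} \approx 5925.9$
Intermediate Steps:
$O = 40$ ($O = 16 - -24 = 16 + 24 = 40$)
$D{\left(u,C \right)} = 5 + C u$ ($D{\left(u,C \right)} = C u + 5 = 5 + C u$)
$D{\left(-5,- \frac{5}{O} - \frac{4}{\left(3 - 2\right) \frac{1}{4 - 1}} \right)} 91 - 46 = \left(5 + \left(- \frac{5}{40} - \frac{4}{\left(3 - 2\right) \frac{1}{4 - 1}}\right) \left(-5\right)\right) 91 - 46 = \left(5 + \left(\left(-5\right) \frac{1}{40} - \frac{4}{1 \cdot \frac{1}{3}}\right) \left(-5\right)\right) 91 - 46 = \left(5 + \left(- \frac{1}{8} - \frac{4}{1 \cdot \frac{1}{3}}\right) \left(-5\right)\right) 91 - 46 = \left(5 + \left(- \frac{1}{8} - 4 \frac{1}{\frac{1}{3}}\right) \left(-5\right)\right) 91 - 46 = \left(5 + \left(- \frac{1}{8} - 12\right) \left(-5\right)\right) 91 - 46 = \left(5 - - \frac{485}{8}\right) 91 - 46 = \left(5 + \frac{485}{8}\right) 91 - 46 = \frac{525}{8} \cdot 91 - 46 = \frac{47775}{8} - 46 = \frac{47407}{8}$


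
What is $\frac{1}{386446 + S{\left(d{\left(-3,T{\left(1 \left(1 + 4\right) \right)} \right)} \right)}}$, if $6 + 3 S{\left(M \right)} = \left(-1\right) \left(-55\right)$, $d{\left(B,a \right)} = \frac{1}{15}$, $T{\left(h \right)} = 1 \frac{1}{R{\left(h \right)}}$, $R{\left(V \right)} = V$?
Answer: $\frac{3}{1159387} \approx 2.5876 \cdot 10^{-6}$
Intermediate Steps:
$T{\left(h \right)} = \frac{1}{h}$ ($T{\left(h \right)} = 1 \frac{1}{h} = \frac{1}{h}$)
$d{\left(B,a \right)} = \frac{1}{15}$
$S{\left(M \right)} = \frac{49}{3}$ ($S{\left(M \right)} = -2 + \frac{\left(-1\right) \left(-55\right)}{3} = -2 + \frac{1}{3} \cdot 55 = -2 + \frac{55}{3} = \frac{49}{3}$)
$\frac{1}{386446 + S{\left(d{\left(-3,T{\left(1 \left(1 + 4\right) \right)} \right)} \right)}} = \frac{1}{386446 + \frac{49}{3}} = \frac{1}{\frac{1159387}{3}} = \frac{3}{1159387}$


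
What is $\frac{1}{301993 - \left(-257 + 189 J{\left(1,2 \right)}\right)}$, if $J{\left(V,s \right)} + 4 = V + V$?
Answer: $\frac{1}{302628} \approx 3.3044 \cdot 10^{-6}$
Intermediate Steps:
$J{\left(V,s \right)} = -4 + 2 V$ ($J{\left(V,s \right)} = -4 + \left(V + V\right) = -4 + 2 V$)
$\frac{1}{301993 - \left(-257 + 189 J{\left(1,2 \right)}\right)} = \frac{1}{301993 - \left(-257 + 189 \left(-4 + 2 \cdot 1\right)\right)} = \frac{1}{301993 - \left(-257 + 189 \left(-4 + 2\right)\right)} = \frac{1}{301993 + \left(\left(-189\right) \left(-2\right) + 257\right)} = \frac{1}{301993 + \left(378 + 257\right)} = \frac{1}{301993 + 635} = \frac{1}{302628}$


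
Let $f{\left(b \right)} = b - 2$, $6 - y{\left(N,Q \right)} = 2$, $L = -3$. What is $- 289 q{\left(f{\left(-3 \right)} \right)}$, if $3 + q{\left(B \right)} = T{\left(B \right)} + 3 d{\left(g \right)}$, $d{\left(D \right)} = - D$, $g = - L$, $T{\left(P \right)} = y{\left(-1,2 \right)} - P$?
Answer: $867$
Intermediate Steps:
$y{\left(N,Q \right)} = 4$ ($y{\left(N,Q \right)} = 6 - 2 = 4$)
$T{\left(P \right)} = 4 - P$
$g = 3$ ($g = \left(-1\right) \left(-3\right) = 3$)
$f{\left(b \right)} = -2 + b$
$q{\left(B \right)} = -8 - B$ ($q{\left(B \right)} = -3 - \left(-4 + B - \left(-3\right) 3\right) = -3 + \left(\left(4 - B\right) + 3 \left(-3\right)\right) = -3 - \left(5 + B\right) = -8 - B$)
$- 289 q{\left(f{\left(-3 \right)} \right)} = - 289 \left(-8 - \left(-2 - 3\right)\right) = - 289 \left(-8 - -5\right) = - 289 \left(-8 + 5\right) = \left(-289\right) \left(-3\right) = 867$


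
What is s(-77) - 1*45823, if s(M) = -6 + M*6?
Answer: -46291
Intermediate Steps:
s(M) = -6 + 6*M
s(-77) - 1*45823 = (-6 + 6*(-77)) - 1*45823 = (-6 - 462) - 45823 = -468 - 45823 = -46291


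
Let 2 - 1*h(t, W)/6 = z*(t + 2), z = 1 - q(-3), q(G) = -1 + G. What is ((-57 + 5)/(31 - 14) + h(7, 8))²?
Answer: 19695844/289 ≈ 68152.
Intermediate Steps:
z = 5 (z = 1 - (-1 - 3) = 1 - 1*(-4) = 1 + 4 = 5)
h(t, W) = -48 - 30*t (h(t, W) = 12 - 30*(t + 2) = 12 - 30*(2 + t) = 12 - 6*(10 + 5*t) = 12 + (-60 - 30*t) = -48 - 30*t)
((-57 + 5)/(31 - 14) + h(7, 8))² = ((-57 + 5)/(31 - 14) + (-48 - 30*7))² = (-52/17 + (-48 - 210))² = (-52*1/17 - 258)² = (-52/17 - 258)² = (-4438/17)² = 19695844/289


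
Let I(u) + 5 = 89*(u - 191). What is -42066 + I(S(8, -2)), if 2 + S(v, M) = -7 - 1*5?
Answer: -60316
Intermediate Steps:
S(v, M) = -14 (S(v, M) = -2 + (-7 - 1*5) = -2 + (-7 - 5) = -2 - 12 = -14)
I(u) = -17004 + 89*u (I(u) = -5 + 89*(u - 191) = -5 + 89*(-191 + u) = -5 + (-16999 + 89*u) = -17004 + 89*u)
-42066 + I(S(8, -2)) = -42066 + (-17004 + 89*(-14)) = -42066 + (-17004 - 1246) = -42066 - 18250 = -60316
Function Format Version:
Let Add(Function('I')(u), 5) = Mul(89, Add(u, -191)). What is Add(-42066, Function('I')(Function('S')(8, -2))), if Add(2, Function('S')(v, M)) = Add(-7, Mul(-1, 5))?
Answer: -60316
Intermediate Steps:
Function('S')(v, M) = -14 (Function('S')(v, M) = Add(-2, Add(-7, Mul(-1, 5))) = Add(-2, Add(-7, -5)) = Add(-2, -12) = -14)
Function('I')(u) = Add(-17004, Mul(89, u)) (Function('I')(u) = Add(-5, Mul(89, Add(u, -191))) = Add(-5, Mul(89, Add(-191, u))) = Add(-5, Add(-16999, Mul(89, u))) = Add(-17004, Mul(89, u)))
Add(-42066, Function('I')(Function('S')(8, -2))) = Add(-42066, Add(-17004, Mul(89, -14))) = Add(-42066, Add(-17004, -1246)) = Add(-42066, -18250) = -60316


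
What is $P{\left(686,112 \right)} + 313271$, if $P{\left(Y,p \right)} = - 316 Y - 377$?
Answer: $96118$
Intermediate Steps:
$P{\left(Y,p \right)} = -377 - 316 Y$
$P{\left(686,112 \right)} + 313271 = \left(-377 - 216776\right) + 313271 = -217153 + 313271 = 96118$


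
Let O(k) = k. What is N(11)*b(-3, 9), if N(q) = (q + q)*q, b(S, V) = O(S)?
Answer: -726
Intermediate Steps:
b(S, V) = S
N(q) = 2*q**2 (N(q) = (2*q)*q = 2*q**2)
N(11)*b(-3, 9) = (2*11**2)*(-3) = (2*121)*(-3) = 242*(-3) = -726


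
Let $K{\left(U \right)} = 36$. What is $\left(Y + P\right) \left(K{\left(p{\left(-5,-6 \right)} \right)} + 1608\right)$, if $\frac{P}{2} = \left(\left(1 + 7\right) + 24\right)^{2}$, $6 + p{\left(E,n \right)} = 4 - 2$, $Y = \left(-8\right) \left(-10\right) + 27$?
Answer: $3542820$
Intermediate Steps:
$Y = 107$ ($Y = 80 + 27 = 107$)
$p{\left(E,n \right)} = -4$ ($p{\left(E,n \right)} = -6 + \left(4 - 2\right) = -6 + 2 = -4$)
$P = 2048$ ($P = 2 \left(\left(1 + 7\right) + 24\right)^{2} = 2 \left(8 + 24\right)^{2} = 2 \cdot 32^{2} = 2 \cdot 1024 = 2048$)
$\left(Y + P\right) \left(K{\left(p{\left(-5,-6 \right)} \right)} + 1608\right) = \left(107 + 2048\right) \left(36 + 1608\right) = 2155 \cdot 1644 = 3542820$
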